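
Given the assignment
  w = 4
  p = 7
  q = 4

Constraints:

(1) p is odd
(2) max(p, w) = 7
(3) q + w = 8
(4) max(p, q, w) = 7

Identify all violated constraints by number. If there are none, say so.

(1) p = 7 is odd  true
(2) max(7, 4) = 7  true
(3) q + w = 4 + 4 = 8  true
(4) max(7, 4, 4) = 7  true

Yes — all constraints hold.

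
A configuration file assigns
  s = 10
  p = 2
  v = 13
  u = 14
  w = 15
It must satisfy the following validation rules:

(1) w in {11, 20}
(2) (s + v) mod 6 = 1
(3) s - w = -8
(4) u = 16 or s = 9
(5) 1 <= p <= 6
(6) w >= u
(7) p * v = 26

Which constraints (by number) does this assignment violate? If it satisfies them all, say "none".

The assignment fails constraints 1, 2, 3, and 4.

(1) w = 15 is not in {11, 20}  ✗
(2) s + v = 23; 23 mod 6 = 5, not 1  ✗
(3) s - w = 10 - 15 = -5, not -8  ✗
(4) u = 14 ≠ 16 and s = 10 ≠ 9; both disjuncts false  ✗
(5) p = 2 lies in [1, 6]  ✓
(6) w = 15, u = 14; 15 ≥ 14  ✓
(7) p * v = 2 * 13 = 26  ✓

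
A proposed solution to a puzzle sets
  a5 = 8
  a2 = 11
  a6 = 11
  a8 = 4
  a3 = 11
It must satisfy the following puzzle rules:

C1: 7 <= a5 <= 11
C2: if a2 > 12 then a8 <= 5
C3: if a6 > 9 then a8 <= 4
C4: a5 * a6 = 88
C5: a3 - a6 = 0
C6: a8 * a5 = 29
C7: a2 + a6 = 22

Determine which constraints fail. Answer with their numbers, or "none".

Constraint 6 is violated.

C1: a5 = 8 lies in [7, 11] — holds.
C2: a2 = 11, not > 12; antecedent false, conditional vacuously true — holds.
C3: a6 = 11 > 9, so we need a8 ≤ 4; a8 = 4 ≤ 4 — holds.
C4: a5 * a6 = 8 * 11 = 88 — holds.
C5: a3 - a6 = 11 - 11 = 0 — holds.
C6: a8 * a5 = 4 * 8 = 32, not 29 — does not hold.
C7: a2 + a6 = 11 + 11 = 22 — holds.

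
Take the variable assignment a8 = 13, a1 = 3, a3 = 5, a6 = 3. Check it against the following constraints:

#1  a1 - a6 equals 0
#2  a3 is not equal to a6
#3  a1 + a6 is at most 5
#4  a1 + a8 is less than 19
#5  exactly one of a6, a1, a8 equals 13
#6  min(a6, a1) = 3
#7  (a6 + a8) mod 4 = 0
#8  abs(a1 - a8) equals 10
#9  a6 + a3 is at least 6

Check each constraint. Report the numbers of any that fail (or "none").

#1 a1 - a6 = 3 - 3 = 0 — OK.
#2 a3 = 5, a6 = 3; distinct — OK.
#3 a1 + a6 = 3 + 3 = 6; 6 > 5, bound 5 not met — violated.
#4 a1 + a8 = 3 + 13 = 16; 16 < 19 — OK.
#5 a6=3, a1=3, a8=13; 1 of them equals 13 — OK.
#6 min(3, 3) = 3 — OK.
#7 a6 + a8 = 16; 16 mod 4 = 0 — OK.
#8 abs(3 - 13) = 10 — OK.
#9 a6 + a3 = 3 + 5 = 8; 8 ≥ 6 — OK.

Constraint 3 does not hold.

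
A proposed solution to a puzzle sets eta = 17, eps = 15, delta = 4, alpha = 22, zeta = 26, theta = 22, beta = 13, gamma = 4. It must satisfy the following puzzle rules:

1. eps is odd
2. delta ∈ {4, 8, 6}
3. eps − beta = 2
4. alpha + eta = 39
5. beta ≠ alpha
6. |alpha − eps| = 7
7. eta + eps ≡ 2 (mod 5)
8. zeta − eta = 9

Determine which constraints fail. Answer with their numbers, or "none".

1. eps = 15 is odd — OK.
2. delta = 4 is in {4, 8, 6} — OK.
3. eps − beta = 15 − 13 = 2 — OK.
4. alpha + eta = 22 + 17 = 39 — OK.
5. beta = 13, alpha = 22; distinct — OK.
6. |22 − 15| = 7 — OK.
7. eta + eps = 32; 32 mod 5 = 2 — OK.
8. zeta − eta = 26 − 17 = 9 — OK.

All constraints are satisfied.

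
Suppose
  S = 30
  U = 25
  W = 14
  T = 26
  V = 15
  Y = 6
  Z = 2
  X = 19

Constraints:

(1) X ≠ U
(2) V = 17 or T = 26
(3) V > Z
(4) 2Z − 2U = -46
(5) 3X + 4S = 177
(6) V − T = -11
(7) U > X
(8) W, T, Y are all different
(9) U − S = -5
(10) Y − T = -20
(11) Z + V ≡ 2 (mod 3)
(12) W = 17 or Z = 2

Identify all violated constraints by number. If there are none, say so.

Yes — all constraints hold.

(1) X = 19, U = 25; distinct — OK.
(2) V = 15 ≠ 17, but T = 26 = 26 (second disjunct) — OK.
(3) V = 15, Z = 2; 15 > 2 — OK.
(4) 2Z − 2U = 2(2) − 2(25) = -46 — OK.
(5) 3X + 4S = 3(19) + 4(30) = 177 — OK.
(6) V − T = 15 − 26 = -11 — OK.
(7) U = 25, X = 19; 25 > 19 — OK.
(8) values 14, 26, 6 are pairwise distinct — OK.
(9) U − S = 25 − 30 = -5 — OK.
(10) Y − T = 6 − 26 = -20 — OK.
(11) Z + V = 17; 17 mod 3 = 2 — OK.
(12) W = 14 ≠ 17, but Z = 2 = 2 (second disjunct) — OK.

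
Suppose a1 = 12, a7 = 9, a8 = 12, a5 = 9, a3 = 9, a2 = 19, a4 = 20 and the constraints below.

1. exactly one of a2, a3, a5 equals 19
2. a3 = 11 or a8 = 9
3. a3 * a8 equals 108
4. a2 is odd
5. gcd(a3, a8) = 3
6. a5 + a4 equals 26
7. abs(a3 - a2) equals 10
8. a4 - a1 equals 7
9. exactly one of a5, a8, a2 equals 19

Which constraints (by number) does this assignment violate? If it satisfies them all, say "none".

The assignment fails constraints 2, 6, 8.

1. a2=19, a3=9, a5=9; 1 of them equals 19 — holds.
2. a3 = 9 ≠ 11 and a8 = 12 ≠ 9; both disjuncts false — does not hold.
3. a3 * a8 = 9 * 12 = 108 — holds.
4. a2 = 19 is odd — holds.
5. gcd(9, 12) = 3 — holds.
6. a5 + a4 = 9 + 20 = 29, not 26 — does not hold.
7. abs(9 - 19) = 10 — holds.
8. a4 - a1 = 20 - 12 = 8, not 7 — does not hold.
9. a5=9, a8=12, a2=19; 1 of them equals 19 — holds.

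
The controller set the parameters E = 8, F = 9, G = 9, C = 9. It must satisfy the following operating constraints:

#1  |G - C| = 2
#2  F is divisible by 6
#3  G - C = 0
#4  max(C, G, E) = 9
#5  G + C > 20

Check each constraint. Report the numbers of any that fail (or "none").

No — constraints 1, 2, and 5 are not satisfied.

#1 |9 - 9| = 0, not 2 — violated.
#2 9 = 6*1 + 3, so 6 does not divide 9 — violated.
#3 G - C = 9 - 9 = 0 — OK.
#4 max(9, 9, 8) = 9 — OK.
#5 G + C = 9 + 9 = 18; 18 ≤ 20, bound 20 not met — violated.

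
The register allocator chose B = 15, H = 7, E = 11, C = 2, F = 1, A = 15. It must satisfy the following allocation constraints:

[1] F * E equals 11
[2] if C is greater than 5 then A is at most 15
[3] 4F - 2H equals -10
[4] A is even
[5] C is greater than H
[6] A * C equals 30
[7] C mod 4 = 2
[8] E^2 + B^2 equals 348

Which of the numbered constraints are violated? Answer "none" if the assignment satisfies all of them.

[1] F * E = 1 * 11 = 11 — satisfied.
[2] C = 2, not > 5; antecedent false, conditional vacuously true — satisfied.
[3] 4F - 2H = 4(1) - 2(7) = -10 — satisfied.
[4] A = 15 is odd — violated.
[5] C = 2, H = 7; 2 ≤ 7 (want >) — violated.
[6] A * C = 15 * 2 = 30 — satisfied.
[7] 2 mod 4 = 2 — satisfied.
[8] E^2 + B^2 = 11^2 + 15^2 = 121 + 225 = 346, not 348 — violated.

Constraints 4, 5, 8 are violated.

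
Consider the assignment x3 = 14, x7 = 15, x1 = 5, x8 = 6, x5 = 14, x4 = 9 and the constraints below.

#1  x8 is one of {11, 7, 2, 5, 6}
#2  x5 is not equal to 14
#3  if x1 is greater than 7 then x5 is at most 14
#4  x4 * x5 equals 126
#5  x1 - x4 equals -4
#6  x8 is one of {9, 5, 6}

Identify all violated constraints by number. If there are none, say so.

#1 x8 = 6 is in {11, 7, 2, 5, 6}  true
#2 x5 = 14, but 14 is required to differ  false
#3 x1 = 5, not > 7; antecedent false, conditional vacuously true  true
#4 x4 * x5 = 9 * 14 = 126  true
#5 x1 - x4 = 5 - 9 = -4  true
#6 x8 = 6 is in {9, 5, 6}  true

Constraint 2 is violated.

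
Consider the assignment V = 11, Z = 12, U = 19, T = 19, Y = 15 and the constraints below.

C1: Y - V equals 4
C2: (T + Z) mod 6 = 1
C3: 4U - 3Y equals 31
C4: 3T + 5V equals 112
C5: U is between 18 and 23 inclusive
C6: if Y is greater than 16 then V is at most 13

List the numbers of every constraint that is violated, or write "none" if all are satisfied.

C1: Y - V = 15 - 11 = 4 — OK.
C2: T + Z = 31; 31 mod 6 = 1 — OK.
C3: 4U - 3Y = 4(19) - 3(15) = 31 — OK.
C4: 3T + 5V = 3(19) + 5(11) = 112 — OK.
C5: U = 19 lies in [18, 23] — OK.
C6: Y = 15, not > 16; antecedent false, conditional vacuously true — OK.

The assignment satisfies every constraint.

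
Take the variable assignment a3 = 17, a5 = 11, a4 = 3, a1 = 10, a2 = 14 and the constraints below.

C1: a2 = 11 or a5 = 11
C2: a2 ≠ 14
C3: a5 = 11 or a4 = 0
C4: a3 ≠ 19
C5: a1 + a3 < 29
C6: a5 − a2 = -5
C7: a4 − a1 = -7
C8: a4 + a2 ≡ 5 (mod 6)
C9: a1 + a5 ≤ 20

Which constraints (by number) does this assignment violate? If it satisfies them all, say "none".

Violated: 2, 6, 9.

C1: a2 = 14 ≠ 11, but a5 = 11 = 11 (second disjunct) — holds.
C2: a2 = 14, but 14 is required to differ — fails.
C3: a5 = 11 = 11 (first disjunct) — holds.
C4: a3 = 17, and 17 ≠ 19 — holds.
C5: a1 + a3 = 10 + 17 = 27; 27 < 29 — holds.
C6: a5 − a2 = 11 − 14 = -3, not -5 — fails.
C7: a4 − a1 = 3 − 10 = -7 — holds.
C8: a4 + a2 = 17; 17 mod 6 = 5 — holds.
C9: a1 + a5 = 10 + 11 = 21; 21 > 20, bound 20 not met — fails.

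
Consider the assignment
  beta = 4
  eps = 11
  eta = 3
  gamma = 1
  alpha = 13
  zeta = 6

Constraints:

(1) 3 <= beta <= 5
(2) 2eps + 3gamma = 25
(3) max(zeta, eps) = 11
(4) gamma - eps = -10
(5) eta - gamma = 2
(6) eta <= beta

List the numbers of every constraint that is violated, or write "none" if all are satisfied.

No violations.

(1) beta = 4 lies in [3, 5]  OK
(2) 2eps + 3gamma = 2(11) + 3(1) = 25  OK
(3) max(6, 11) = 11  OK
(4) gamma - eps = 1 - 11 = -10  OK
(5) eta - gamma = 3 - 1 = 2  OK
(6) eta = 3, beta = 4; 3 ≤ 4  OK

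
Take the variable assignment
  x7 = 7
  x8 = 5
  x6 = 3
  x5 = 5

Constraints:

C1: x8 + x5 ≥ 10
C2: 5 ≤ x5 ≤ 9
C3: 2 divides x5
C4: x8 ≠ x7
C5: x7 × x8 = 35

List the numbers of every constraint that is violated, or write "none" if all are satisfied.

C1: x8 + x5 = 5 + 5 = 10; 10 ≥ 10  OK
C2: x5 = 5 lies in [5, 9]  OK
C3: 5 = 2×2 + 1, so 2 does not divide 5  FAIL
C4: x8 = 5, x7 = 7; distinct  OK
C5: x7 × x8 = 7 × 5 = 35  OK

The assignment fails constraint 3.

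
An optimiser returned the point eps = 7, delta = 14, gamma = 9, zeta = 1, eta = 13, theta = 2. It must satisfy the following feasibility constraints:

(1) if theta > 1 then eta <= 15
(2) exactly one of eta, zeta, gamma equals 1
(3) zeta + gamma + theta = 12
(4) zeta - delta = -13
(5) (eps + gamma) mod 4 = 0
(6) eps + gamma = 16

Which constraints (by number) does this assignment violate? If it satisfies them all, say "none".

(1) theta = 2 > 1, so we need eta ≤ 15; eta = 13 ≤ 15  true
(2) eta=13, zeta=1, gamma=9; 1 of them equals 1  true
(3) zeta + gamma + theta = 1 + 9 + 2 = 12  true
(4) zeta - delta = 1 - 14 = -13  true
(5) eps + gamma = 16; 16 mod 4 = 0  true
(6) eps + gamma = 7 + 9 = 16  true

None — every constraint holds.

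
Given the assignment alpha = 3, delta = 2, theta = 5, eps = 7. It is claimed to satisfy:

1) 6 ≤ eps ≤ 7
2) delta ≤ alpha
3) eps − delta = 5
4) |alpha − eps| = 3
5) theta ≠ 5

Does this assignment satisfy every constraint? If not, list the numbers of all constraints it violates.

The assignment fails constraints 4 and 5.

1) eps = 7 lies in [6, 7] — holds.
2) delta = 2, alpha = 3; 2 ≤ 3 — holds.
3) eps − delta = 7 − 2 = 5 — holds.
4) |3 − 7| = 4, not 3 — fails.
5) theta = 5, but 5 is required to differ — fails.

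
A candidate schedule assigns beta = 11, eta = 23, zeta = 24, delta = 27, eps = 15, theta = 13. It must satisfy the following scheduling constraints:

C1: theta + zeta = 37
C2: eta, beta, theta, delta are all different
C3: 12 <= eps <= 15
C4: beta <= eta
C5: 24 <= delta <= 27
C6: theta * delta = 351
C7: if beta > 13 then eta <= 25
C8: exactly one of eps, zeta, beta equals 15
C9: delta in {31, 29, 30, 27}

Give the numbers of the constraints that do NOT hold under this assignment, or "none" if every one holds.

C1: theta + zeta = 13 + 24 = 37  ✓
C2: values 23, 11, 13, 27 are pairwise distinct  ✓
C3: eps = 15 lies in [12, 15]  ✓
C4: beta = 11, eta = 23; 11 ≤ 23  ✓
C5: delta = 27 lies in [24, 27]  ✓
C6: theta * delta = 13 * 27 = 351  ✓
C7: beta = 11, not > 13; antecedent false, conditional vacuously true  ✓
C8: eps=15, zeta=24, beta=11; 1 of them equals 15  ✓
C9: delta = 27 is in {31, 29, 30, 27}  ✓

No violations.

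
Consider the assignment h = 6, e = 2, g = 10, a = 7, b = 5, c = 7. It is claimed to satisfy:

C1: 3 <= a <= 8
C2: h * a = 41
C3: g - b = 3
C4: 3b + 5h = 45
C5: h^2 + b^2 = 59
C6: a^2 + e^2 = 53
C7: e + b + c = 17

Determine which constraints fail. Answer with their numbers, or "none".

Constraints 2, 3, 5, and 7 are violated.

C1: a = 7 lies in [3, 8] — holds.
C2: h * a = 6 * 7 = 42, not 41 — fails.
C3: g - b = 10 - 5 = 5, not 3 — fails.
C4: 3b + 5h = 3(5) + 5(6) = 45 — holds.
C5: h^2 + b^2 = 6^2 + 5^2 = 36 + 25 = 61, not 59 — fails.
C6: a^2 + e^2 = 7^2 + 2^2 = 49 + 4 = 53 — holds.
C7: e + b + c = 2 + 5 + 7 = 14, not 17 — fails.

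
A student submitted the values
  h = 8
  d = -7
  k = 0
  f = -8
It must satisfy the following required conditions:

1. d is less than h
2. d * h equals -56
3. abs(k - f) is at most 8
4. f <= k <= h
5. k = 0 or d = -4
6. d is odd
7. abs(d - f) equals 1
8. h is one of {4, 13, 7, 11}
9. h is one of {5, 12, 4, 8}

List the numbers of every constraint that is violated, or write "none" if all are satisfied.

1. d = -7, h = 8; -7 < 8 — holds.
2. d * h = -7 * 8 = -56 — holds.
3. abs(0 - (-8)) = 8; 8 ≤ 8 — holds.
4. values -8 <= 0 <= 8 — holds.
5. k = 0 = 0 (first disjunct) — holds.
6. d = -7 is odd — holds.
7. abs(-7 - (-8)) = 1 — holds.
8. h = 8 is not in {4, 13, 7, 11} — does not hold.
9. h = 8 is in {5, 12, 4, 8} — holds.

Constraint 8 does not hold.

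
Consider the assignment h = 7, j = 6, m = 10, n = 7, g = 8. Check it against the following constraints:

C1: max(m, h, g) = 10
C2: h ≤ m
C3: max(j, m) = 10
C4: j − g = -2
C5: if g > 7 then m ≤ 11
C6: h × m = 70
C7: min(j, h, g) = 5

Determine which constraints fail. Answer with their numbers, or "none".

C1: max(10, 7, 8) = 10  OK
C2: h = 7, m = 10; 7 ≤ 10  OK
C3: max(6, 10) = 10  OK
C4: j − g = 6 − 8 = -2  OK
C5: g = 8 > 7, so we need m ≤ 11; m = 10 ≤ 11  OK
C6: h × m = 7 × 10 = 70  OK
C7: min(6, 7, 8) = 6, not 5  FAIL

Violated: 7.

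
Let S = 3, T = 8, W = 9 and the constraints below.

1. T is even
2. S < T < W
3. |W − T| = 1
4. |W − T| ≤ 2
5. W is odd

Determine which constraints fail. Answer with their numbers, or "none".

1. T = 8 is even — holds.
2. values 3 < 8 < 9 — holds.
3. |9 − 8| = 1 — holds.
4. |9 − 8| = 1; 1 ≤ 2 — holds.
5. W = 9 is odd — holds.

No violations.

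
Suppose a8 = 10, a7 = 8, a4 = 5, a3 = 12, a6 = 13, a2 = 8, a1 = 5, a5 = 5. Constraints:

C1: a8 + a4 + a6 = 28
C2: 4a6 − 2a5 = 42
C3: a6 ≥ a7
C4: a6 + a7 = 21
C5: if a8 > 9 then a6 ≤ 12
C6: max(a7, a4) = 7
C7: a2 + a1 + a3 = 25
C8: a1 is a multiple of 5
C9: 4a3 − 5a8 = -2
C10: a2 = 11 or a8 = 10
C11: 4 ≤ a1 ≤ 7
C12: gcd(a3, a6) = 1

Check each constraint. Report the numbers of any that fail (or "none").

C1: a8 + a4 + a6 = 10 + 5 + 13 = 28  yes
C2: 4a6 − 2a5 = 4(13) − 2(5) = 42  yes
C3: a6 = 13, a7 = 8; 13 ≥ 8  yes
C4: a6 + a7 = 13 + 8 = 21  yes
C5: a8 = 10 > 9, so we need a6 ≤ 12; but a6 = 13 > 12  no
C6: max(8, 5) = 8, not 7  no
C7: a2 + a1 + a3 = 8 + 5 + 12 = 25  yes
C8: 5 / 5 = 1, so 5 divides 5  yes
C9: 4a3 − 5a8 = 4(12) − 5(10) = -2  yes
C10: a2 = 8 ≠ 11, but a8 = 10 = 10 (second disjunct)  yes
C11: a1 = 5 lies in [4, 7]  yes
C12: gcd(12, 13) = 1  yes

Violated: 5, 6.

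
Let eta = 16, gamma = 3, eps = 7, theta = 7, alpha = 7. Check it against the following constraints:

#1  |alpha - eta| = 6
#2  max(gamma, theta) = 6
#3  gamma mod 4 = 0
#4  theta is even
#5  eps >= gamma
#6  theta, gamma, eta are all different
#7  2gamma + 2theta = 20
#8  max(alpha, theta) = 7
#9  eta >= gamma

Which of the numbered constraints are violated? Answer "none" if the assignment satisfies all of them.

Violated: 1, 2, 3, 4.

#1 |7 - 16| = 9, not 6  false
#2 max(3, 7) = 7, not 6  false
#3 3 mod 4 = 3, not 0  false
#4 theta = 7 is odd  false
#5 eps = 7, gamma = 3; 7 ≥ 3  true
#6 values 7, 3, 16 are pairwise distinct  true
#7 2gamma + 2theta = 2(3) + 2(7) = 20  true
#8 max(7, 7) = 7  true
#9 eta = 16, gamma = 3; 16 ≥ 3  true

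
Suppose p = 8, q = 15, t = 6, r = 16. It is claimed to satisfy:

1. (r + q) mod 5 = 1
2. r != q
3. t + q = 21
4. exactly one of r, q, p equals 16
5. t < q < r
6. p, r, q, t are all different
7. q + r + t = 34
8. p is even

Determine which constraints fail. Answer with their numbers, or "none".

1. r + q = 31; 31 mod 5 = 1  true
2. r = 16, q = 15; distinct  true
3. t + q = 6 + 15 = 21  true
4. r=16, q=15, p=8; 1 of them equals 16  true
5. values 6 < 15 < 16  true
6. values 8, 16, 15, 6 are pairwise distinct  true
7. q + r + t = 15 + 16 + 6 = 37, not 34  false
8. p = 8 is even  true

Constraint 7 does not hold.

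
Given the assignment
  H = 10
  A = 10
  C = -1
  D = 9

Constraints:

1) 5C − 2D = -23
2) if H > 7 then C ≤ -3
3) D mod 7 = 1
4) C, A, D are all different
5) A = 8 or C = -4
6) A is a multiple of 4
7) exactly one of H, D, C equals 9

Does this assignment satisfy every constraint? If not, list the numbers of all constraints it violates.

1) 5C − 2D = 5(-1) − 2(9) = -23  ✔
2) H = 10 > 7, so we need C ≤ -3; but C = -1 > -3  ✘
3) 9 mod 7 = 2, not 1  ✘
4) values -1, 10, 9 are pairwise distinct  ✔
5) A = 10 ≠ 8 and C = -1 ≠ -4; both disjuncts false  ✘
6) 10 = 4×2 + 2, so 4 does not divide 10  ✘
7) H=10, D=9, C=-1; 1 of them equals 9  ✔

The assignment fails constraints 2, 3, 5, and 6.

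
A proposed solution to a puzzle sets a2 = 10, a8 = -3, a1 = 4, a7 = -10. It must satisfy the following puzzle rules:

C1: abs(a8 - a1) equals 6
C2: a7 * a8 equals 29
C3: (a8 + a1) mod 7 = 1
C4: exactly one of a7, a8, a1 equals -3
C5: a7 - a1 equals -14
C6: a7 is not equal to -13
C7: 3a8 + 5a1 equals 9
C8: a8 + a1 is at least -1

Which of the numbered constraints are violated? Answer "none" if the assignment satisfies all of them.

C1: abs(-3 - 4) = 7, not 6 — does not hold.
C2: a7 * a8 = -10 * (-3) = 30, not 29 — does not hold.
C3: a8 + a1 = 1; 1 mod 7 = 1 — holds.
C4: a7=-10, a8=-3, a1=4; 1 of them equals -3 — holds.
C5: a7 - a1 = -10 - 4 = -14 — holds.
C6: a7 = -10, and -10 ≠ -13 — holds.
C7: 3a8 + 5a1 = 3(-3) + 5(4) = 11, not 9 — does not hold.
C8: a8 + a1 = -3 + 4 = 1; 1 ≥ -1 — holds.

The assignment fails constraints 1, 2, and 7.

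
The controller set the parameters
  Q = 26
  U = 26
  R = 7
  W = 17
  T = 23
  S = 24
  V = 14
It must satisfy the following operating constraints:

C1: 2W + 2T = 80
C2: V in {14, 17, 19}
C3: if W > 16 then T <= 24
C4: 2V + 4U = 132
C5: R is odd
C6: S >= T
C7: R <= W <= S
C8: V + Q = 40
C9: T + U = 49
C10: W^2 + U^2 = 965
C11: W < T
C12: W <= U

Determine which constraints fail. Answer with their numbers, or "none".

None — every constraint holds.

C1: 2W + 2T = 2(17) + 2(23) = 80 — holds.
C2: V = 14 is in {14, 17, 19} — holds.
C3: W = 17 > 16, so we need T ≤ 24; T = 23 ≤ 24 — holds.
C4: 2V + 4U = 2(14) + 4(26) = 132 — holds.
C5: R = 7 is odd — holds.
C6: S = 24, T = 23; 24 ≥ 23 — holds.
C7: values 7 <= 17 <= 24 — holds.
C8: V + Q = 14 + 26 = 40 — holds.
C9: T + U = 23 + 26 = 49 — holds.
C10: W^2 + U^2 = 17^2 + 26^2 = 289 + 676 = 965 — holds.
C11: W = 17, T = 23; 17 < 23 — holds.
C12: W = 17, U = 26; 17 ≤ 26 — holds.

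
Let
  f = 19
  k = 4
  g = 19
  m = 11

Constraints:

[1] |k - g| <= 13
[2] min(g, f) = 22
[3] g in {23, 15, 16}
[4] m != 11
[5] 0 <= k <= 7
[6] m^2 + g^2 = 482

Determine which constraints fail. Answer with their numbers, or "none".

[1] |4 - 19| = 15; 15 > 13, exceeds bound 13  false
[2] min(19, 19) = 19, not 22  false
[3] g = 19 is not in {23, 15, 16}  false
[4] m = 11, but 11 is required to differ  false
[5] k = 4 lies in [0, 7]  true
[6] m^2 + g^2 = 11^2 + 19^2 = 121 + 361 = 482  true

Violated: 1, 2, 3, and 4.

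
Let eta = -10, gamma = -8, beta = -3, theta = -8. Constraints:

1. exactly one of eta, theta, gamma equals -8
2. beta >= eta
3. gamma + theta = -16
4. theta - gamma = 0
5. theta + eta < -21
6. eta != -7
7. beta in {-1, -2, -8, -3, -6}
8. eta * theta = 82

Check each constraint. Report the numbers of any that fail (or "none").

Constraints 1, 5, 8 are violated.

1. eta=-10, theta=-8, gamma=-8; 2 of them equal -8, not exactly one — violated.
2. beta = -3, eta = -10; -3 ≥ -10 — OK.
3. gamma + theta = -8 + (-8) = -16 — OK.
4. theta - gamma = -8 - (-8) = 0 — OK.
5. theta + eta = -8 + (-10) = -18; -18 ≥ -21, bound -21 not met — violated.
6. eta = -10, and -10 ≠ -7 — OK.
7. beta = -3 is in {-1, -2, -8, -3, -6} — OK.
8. eta * theta = -10 * (-8) = 80, not 82 — violated.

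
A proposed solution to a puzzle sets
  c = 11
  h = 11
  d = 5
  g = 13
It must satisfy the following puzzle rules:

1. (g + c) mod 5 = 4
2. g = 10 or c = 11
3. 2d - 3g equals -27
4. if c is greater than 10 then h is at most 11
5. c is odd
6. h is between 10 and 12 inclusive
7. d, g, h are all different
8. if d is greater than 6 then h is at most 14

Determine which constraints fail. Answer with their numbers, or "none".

1. g + c = 24; 24 mod 5 = 4 — OK.
2. g = 13 ≠ 10, but c = 11 = 11 (second disjunct) — OK.
3. 2d - 3g = 2(5) - 3(13) = -29, not -27 — violated.
4. c = 11 > 10, so we need h ≤ 11; h = 11 ≤ 11 — OK.
5. c = 11 is odd — OK.
6. h = 11 lies in [10, 12] — OK.
7. values 5, 13, 11 are pairwise distinct — OK.
8. d = 5, not > 6; antecedent false, conditional vacuously true — OK.

Violated: 3.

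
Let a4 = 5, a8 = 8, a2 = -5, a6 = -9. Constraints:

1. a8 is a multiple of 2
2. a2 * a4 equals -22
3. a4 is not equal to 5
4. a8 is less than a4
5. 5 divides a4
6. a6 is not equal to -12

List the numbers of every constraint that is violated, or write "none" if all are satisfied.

1. 8 / 2 = 4, so 2 divides 8  yes
2. a2 * a4 = -5 * 5 = -25, not -22  no
3. a4 = 5, but 5 is required to differ  no
4. a8 = 8, a4 = 5; 8 ≥ 5 (want <)  no
5. 5 / 5 = 1, so 5 divides 5  yes
6. a6 = -9, and -9 ≠ -12  yes

Constraints 2, 3, and 4 do not hold.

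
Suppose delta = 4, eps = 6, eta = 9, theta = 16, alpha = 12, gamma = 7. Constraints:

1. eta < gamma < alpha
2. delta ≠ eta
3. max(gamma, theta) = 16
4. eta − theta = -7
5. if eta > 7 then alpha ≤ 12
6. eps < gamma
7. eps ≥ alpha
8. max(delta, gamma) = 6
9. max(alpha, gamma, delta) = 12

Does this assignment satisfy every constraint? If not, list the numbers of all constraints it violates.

No — constraints 1, 7, 8 are not satisfied.

1. values 9, 7, 12; eta = 9 is not < gamma = 7 — violated.
2. delta = 4, eta = 9; distinct — satisfied.
3. max(7, 16) = 16 — satisfied.
4. eta − theta = 9 − 16 = -7 — satisfied.
5. eta = 9 > 7, so we need alpha ≤ 12; alpha = 12 ≤ 12 — satisfied.
6. eps = 6, gamma = 7; 6 < 7 — satisfied.
7. eps = 6, alpha = 12; 6 < 12 (want ≥) — violated.
8. max(4, 7) = 7, not 6 — violated.
9. max(12, 7, 4) = 12 — satisfied.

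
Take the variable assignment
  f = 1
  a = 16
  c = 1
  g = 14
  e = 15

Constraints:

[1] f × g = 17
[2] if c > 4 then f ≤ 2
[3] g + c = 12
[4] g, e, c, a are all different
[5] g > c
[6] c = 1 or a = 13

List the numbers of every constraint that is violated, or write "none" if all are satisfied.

[1] f × g = 1 × 14 = 14, not 17  ✘
[2] c = 1, not > 4; antecedent false, conditional vacuously true  ✔
[3] g + c = 14 + 1 = 15, not 12  ✘
[4] values 14, 15, 1, 16 are pairwise distinct  ✔
[5] g = 14, c = 1; 14 > 1  ✔
[6] c = 1 = 1 (first disjunct)  ✔

Violated: 1 and 3.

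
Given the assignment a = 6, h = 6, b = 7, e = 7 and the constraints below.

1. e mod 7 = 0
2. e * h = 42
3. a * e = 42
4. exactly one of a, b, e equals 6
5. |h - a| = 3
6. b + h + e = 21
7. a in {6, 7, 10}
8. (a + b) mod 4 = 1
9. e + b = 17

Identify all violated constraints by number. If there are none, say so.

1. 7 mod 7 = 0 — holds.
2. e * h = 7 * 6 = 42 — holds.
3. a * e = 6 * 7 = 42 — holds.
4. a=6, b=7, e=7; 1 of them equals 6 — holds.
5. |6 - 6| = 0, not 3 — fails.
6. b + h + e = 7 + 6 + 7 = 20, not 21 — fails.
7. a = 6 is in {6, 7, 10} — holds.
8. a + b = 13; 13 mod 4 = 1 — holds.
9. e + b = 7 + 7 = 14, not 17 — fails.

Constraints 5, 6, and 9 are violated.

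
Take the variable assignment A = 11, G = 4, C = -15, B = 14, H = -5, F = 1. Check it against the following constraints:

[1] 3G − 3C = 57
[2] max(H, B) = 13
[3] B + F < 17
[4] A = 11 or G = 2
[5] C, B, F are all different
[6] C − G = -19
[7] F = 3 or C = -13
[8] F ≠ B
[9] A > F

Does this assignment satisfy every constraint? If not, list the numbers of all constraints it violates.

The assignment fails constraints 2 and 7.

[1] 3G − 3C = 3(4) − 3(-15) = 57  OK
[2] max(-5, 14) = 14, not 13  FAIL
[3] B + F = 14 + 1 = 15; 15 < 17  OK
[4] A = 11 = 11 (first disjunct)  OK
[5] values -15, 14, 1 are pairwise distinct  OK
[6] C − G = -15 − 4 = -19  OK
[7] F = 1 ≠ 3 and C = -15 ≠ -13; both disjuncts false  FAIL
[8] F = 1, B = 14; distinct  OK
[9] A = 11, F = 1; 11 > 1  OK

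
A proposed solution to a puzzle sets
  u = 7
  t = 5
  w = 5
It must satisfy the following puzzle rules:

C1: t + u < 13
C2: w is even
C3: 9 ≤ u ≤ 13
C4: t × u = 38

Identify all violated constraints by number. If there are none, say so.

C1: t + u = 5 + 7 = 12; 12 < 13 — holds.
C2: w = 5 is odd — does not hold.
C3: u = 7 is outside [9, 13] — does not hold.
C4: t × u = 5 × 7 = 35, not 38 — does not hold.

Violated: 2, 3, and 4.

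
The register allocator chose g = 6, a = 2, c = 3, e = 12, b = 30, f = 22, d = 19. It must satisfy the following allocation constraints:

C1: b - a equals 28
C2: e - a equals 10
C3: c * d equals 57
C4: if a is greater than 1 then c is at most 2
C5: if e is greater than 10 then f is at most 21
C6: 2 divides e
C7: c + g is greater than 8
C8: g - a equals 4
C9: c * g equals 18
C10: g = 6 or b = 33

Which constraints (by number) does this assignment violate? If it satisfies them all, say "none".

C1: b - a = 30 - 2 = 28 — satisfied.
C2: e - a = 12 - 2 = 10 — satisfied.
C3: c * d = 3 * 19 = 57 — satisfied.
C4: a = 2 > 1, so we need c ≤ 2; but c = 3 > 2 — violated.
C5: e = 12 > 10, so we need f ≤ 21; but f = 22 > 21 — violated.
C6: 12 / 2 = 6, so 2 divides 12 — satisfied.
C7: c + g = 3 + 6 = 9; 9 > 8 — satisfied.
C8: g - a = 6 - 2 = 4 — satisfied.
C9: c * g = 3 * 6 = 18 — satisfied.
C10: g = 6 = 6 (first disjunct) — satisfied.

Constraints 4, 5 do not hold.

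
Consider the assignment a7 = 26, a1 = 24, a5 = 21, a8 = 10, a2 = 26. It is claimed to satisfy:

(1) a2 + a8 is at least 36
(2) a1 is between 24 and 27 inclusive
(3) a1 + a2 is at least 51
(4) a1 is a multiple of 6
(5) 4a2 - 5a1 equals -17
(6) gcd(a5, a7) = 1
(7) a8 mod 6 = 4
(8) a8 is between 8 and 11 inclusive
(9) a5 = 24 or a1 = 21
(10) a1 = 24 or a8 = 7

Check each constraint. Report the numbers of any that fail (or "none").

The assignment fails constraints 3, 5, and 9.

(1) a2 + a8 = 26 + 10 = 36; 36 ≥ 36 — holds.
(2) a1 = 24 lies in [24, 27] — holds.
(3) a1 + a2 = 24 + 26 = 50; 50 < 51, bound 51 not met — does not hold.
(4) 24 / 6 = 4, so 6 divides 24 — holds.
(5) 4a2 - 5a1 = 4(26) - 5(24) = -16, not -17 — does not hold.
(6) gcd(21, 26) = 1 — holds.
(7) 10 mod 6 = 4 — holds.
(8) a8 = 10 lies in [8, 11] — holds.
(9) a5 = 21 ≠ 24 and a1 = 24 ≠ 21; both disjuncts false — does not hold.
(10) a1 = 24 = 24 (first disjunct) — holds.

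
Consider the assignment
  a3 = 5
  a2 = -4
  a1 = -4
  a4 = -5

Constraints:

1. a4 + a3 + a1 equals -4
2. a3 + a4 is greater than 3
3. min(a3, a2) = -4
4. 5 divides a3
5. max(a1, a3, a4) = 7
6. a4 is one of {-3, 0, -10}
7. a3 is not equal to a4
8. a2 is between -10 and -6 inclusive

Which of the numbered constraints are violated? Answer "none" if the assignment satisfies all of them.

1. a4 + a3 + a1 = -5 + 5 + (-4) = -4 — holds.
2. a3 + a4 = 5 + (-5) = 0; 0 ≤ 3, bound 3 not met — fails.
3. min(5, -4) = -4 — holds.
4. 5 / 5 = 1, so 5 divides 5 — holds.
5. max(-4, 5, -5) = 5, not 7 — fails.
6. a4 = -5 is not in {-3, 0, -10} — fails.
7. a3 = 5, a4 = -5; distinct — holds.
8. a2 = -4 is outside [-10, -6] — fails.

Violated: 2, 5, 6, 8.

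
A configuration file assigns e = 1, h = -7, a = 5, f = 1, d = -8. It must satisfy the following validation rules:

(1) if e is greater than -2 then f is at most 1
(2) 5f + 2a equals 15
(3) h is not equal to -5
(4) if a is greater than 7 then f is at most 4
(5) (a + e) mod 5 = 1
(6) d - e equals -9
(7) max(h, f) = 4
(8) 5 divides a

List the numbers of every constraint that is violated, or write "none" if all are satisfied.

(1) e = 1 > -2, so we need f ≤ 1; f = 1 ≤ 1 — satisfied.
(2) 5f + 2a = 5(1) + 2(5) = 15 — satisfied.
(3) h = -7, and -7 ≠ -5 — satisfied.
(4) a = 5, not > 7; antecedent false, conditional vacuously true — satisfied.
(5) a + e = 6; 6 mod 5 = 1 — satisfied.
(6) d - e = -8 - 1 = -9 — satisfied.
(7) max(-7, 1) = 1, not 4 — violated.
(8) 5 / 5 = 1, so 5 divides 5 — satisfied.

The assignment fails constraint 7.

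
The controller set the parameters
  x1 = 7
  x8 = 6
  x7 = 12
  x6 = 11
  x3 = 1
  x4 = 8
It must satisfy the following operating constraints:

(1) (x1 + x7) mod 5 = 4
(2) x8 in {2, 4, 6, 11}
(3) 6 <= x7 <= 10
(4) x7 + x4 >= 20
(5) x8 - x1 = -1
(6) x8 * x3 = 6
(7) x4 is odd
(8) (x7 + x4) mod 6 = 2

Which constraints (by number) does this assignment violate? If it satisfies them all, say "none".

(1) x1 + x7 = 19; 19 mod 5 = 4 — holds.
(2) x8 = 6 is in {2, 4, 6, 11} — holds.
(3) x7 = 12 is outside [6, 10] — fails.
(4) x7 + x4 = 12 + 8 = 20; 20 ≥ 20 — holds.
(5) x8 - x1 = 6 - 7 = -1 — holds.
(6) x8 * x3 = 6 * 1 = 6 — holds.
(7) x4 = 8 is even — fails.
(8) x7 + x4 = 20; 20 mod 6 = 2 — holds.

Violated: 3 and 7.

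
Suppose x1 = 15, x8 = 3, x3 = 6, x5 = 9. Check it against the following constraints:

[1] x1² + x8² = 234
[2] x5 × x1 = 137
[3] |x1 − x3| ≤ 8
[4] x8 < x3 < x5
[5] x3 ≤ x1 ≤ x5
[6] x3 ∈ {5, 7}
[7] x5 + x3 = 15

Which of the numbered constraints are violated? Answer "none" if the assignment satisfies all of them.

No — constraints 2, 3, 5, and 6 are not satisfied.

[1] x1² + x8² = 15² + 3² = 225 + 9 = 234  true
[2] x5 × x1 = 9 × 15 = 135, not 137  false
[3] |15 − 6| = 9; 9 > 8, exceeds bound 8  false
[4] values 3 < 6 < 9  true
[5] values 6, 15, 9; x1 = 15 is not ≤ x5 = 9  false
[6] x3 = 6 is not in {5, 7}  false
[7] x5 + x3 = 9 + 6 = 15  true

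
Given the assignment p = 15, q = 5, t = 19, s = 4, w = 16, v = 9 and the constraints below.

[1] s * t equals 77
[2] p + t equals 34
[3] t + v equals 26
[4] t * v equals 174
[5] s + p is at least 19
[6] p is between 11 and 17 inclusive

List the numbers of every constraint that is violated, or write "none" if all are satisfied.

Constraints 1, 3, and 4 do not hold.

[1] s * t = 4 * 19 = 76, not 77  no
[2] p + t = 15 + 19 = 34  yes
[3] t + v = 19 + 9 = 28, not 26  no
[4] t * v = 19 * 9 = 171, not 174  no
[5] s + p = 4 + 15 = 19; 19 ≥ 19  yes
[6] p = 15 lies in [11, 17]  yes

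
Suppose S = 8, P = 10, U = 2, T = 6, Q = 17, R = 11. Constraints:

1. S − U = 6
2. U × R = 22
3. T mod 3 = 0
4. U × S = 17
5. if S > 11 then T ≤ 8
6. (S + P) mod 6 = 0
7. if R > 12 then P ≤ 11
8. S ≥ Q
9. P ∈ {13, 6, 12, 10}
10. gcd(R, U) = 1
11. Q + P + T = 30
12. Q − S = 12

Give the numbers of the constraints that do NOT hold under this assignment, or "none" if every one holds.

1. S − U = 8 − 2 = 6 — satisfied.
2. U × R = 2 × 11 = 22 — satisfied.
3. 6 mod 3 = 0 — satisfied.
4. U × S = 2 × 8 = 16, not 17 — violated.
5. S = 8, not > 11; antecedent false, conditional vacuously true — satisfied.
6. S + P = 18; 18 mod 6 = 0 — satisfied.
7. R = 11, not > 12; antecedent false, conditional vacuously true — satisfied.
8. S = 8, Q = 17; 8 < 17 (want ≥) — violated.
9. P = 10 is in {13, 6, 12, 10} — satisfied.
10. gcd(11, 2) = 1 — satisfied.
11. Q + P + T = 17 + 10 + 6 = 33, not 30 — violated.
12. Q − S = 17 − 8 = 9, not 12 — violated.

The assignment fails constraints 4, 8, 11, 12.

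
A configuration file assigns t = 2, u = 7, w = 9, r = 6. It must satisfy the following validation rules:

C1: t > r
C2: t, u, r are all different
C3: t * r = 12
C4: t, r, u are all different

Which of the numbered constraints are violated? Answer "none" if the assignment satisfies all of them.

The assignment fails constraint 1.

C1: t = 2, r = 6; 2 ≤ 6 (want >)  false
C2: values 2, 7, 6 are pairwise distinct  true
C3: t * r = 2 * 6 = 12  true
C4: values 2, 6, 7 are pairwise distinct  true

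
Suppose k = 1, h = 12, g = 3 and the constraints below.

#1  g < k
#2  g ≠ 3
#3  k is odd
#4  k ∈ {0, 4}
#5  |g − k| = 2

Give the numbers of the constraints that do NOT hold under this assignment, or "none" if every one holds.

#1 g = 3, k = 1; 3 ≥ 1 (want <) — fails.
#2 g = 3, but 3 is required to differ — fails.
#3 k = 1 is odd — holds.
#4 k = 1 is not in {0, 4} — fails.
#5 |3 − 1| = 2 — holds.

No — constraints 1, 2, and 4 are not satisfied.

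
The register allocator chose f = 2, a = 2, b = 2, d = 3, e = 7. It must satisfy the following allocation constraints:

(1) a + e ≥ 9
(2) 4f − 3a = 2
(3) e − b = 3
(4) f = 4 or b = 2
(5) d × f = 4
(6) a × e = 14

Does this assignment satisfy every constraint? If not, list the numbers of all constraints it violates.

Constraints 3, 5 are violated.

(1) a + e = 2 + 7 = 9; 9 ≥ 9 — holds.
(2) 4f − 3a = 4(2) − 3(2) = 2 — holds.
(3) e − b = 7 − 2 = 5, not 3 — fails.
(4) f = 2 ≠ 4, but b = 2 = 2 (second disjunct) — holds.
(5) d × f = 3 × 2 = 6, not 4 — fails.
(6) a × e = 2 × 7 = 14 — holds.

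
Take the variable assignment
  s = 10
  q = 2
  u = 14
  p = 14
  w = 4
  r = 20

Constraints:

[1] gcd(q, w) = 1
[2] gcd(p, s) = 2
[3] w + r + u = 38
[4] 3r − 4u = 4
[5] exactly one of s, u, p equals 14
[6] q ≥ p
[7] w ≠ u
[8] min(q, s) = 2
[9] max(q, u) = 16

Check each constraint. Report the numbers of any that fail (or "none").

Constraints 1, 5, 6, 9 are violated.

[1] gcd(2, 4) = 2, not 1 — violated.
[2] gcd(14, 10) = 2 — OK.
[3] w + r + u = 4 + 20 + 14 = 38 — OK.
[4] 3r − 4u = 3(20) − 4(14) = 4 — OK.
[5] s=10, u=14, p=14; 2 of them equal 14, not exactly one — violated.
[6] q = 2, p = 14; 2 < 14 (want ≥) — violated.
[7] w = 4, u = 14; distinct — OK.
[8] min(2, 10) = 2 — OK.
[9] max(2, 14) = 14, not 16 — violated.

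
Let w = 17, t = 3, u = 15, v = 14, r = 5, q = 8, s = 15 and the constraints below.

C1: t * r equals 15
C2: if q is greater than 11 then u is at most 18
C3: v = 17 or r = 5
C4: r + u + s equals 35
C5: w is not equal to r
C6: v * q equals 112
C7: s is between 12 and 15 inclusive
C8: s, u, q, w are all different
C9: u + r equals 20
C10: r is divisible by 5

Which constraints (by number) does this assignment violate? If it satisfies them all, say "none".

The assignment fails constraint 8.

C1: t * r = 3 * 5 = 15 — holds.
C2: q = 8, not > 11; antecedent false, conditional vacuously true — holds.
C3: v = 14 ≠ 17, but r = 5 = 5 (second disjunct) — holds.
C4: r + u + s = 5 + 15 + 15 = 35 — holds.
C5: w = 17, r = 5; distinct — holds.
C6: v * q = 14 * 8 = 112 — holds.
C7: s = 15 lies in [12, 15] — holds.
C8: s = u = 15, not all different — does not hold.
C9: u + r = 15 + 5 = 20 — holds.
C10: 5 / 5 = 1, so 5 divides 5 — holds.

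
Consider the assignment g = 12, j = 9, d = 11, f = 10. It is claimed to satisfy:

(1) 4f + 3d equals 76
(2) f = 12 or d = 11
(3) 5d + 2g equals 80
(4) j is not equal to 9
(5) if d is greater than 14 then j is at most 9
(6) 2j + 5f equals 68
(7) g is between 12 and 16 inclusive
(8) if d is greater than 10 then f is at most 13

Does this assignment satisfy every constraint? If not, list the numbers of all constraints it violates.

Constraints 1, 3, 4 do not hold.

(1) 4f + 3d = 4(10) + 3(11) = 73, not 76  ✗
(2) f = 10 ≠ 12, but d = 11 = 11 (second disjunct)  ✓
(3) 5d + 2g = 5(11) + 2(12) = 79, not 80  ✗
(4) j = 9, but 9 is required to differ  ✗
(5) d = 11, not > 14; antecedent false, conditional vacuously true  ✓
(6) 2j + 5f = 2(9) + 5(10) = 68  ✓
(7) g = 12 lies in [12, 16]  ✓
(8) d = 11 > 10, so we need f ≤ 13; f = 10 ≤ 13  ✓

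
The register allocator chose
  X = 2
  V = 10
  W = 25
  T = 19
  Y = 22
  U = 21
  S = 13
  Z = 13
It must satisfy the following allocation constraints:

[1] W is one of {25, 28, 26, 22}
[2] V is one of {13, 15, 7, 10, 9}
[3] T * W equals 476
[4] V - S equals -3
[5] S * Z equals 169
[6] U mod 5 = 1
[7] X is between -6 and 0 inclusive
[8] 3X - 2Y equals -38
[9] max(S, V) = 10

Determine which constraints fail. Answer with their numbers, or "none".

Violated: 3, 7, 9.

[1] W = 25 is in {25, 28, 26, 22} — holds.
[2] V = 10 is in {13, 15, 7, 10, 9} — holds.
[3] T * W = 19 * 25 = 475, not 476 — fails.
[4] V - S = 10 - 13 = -3 — holds.
[5] S * Z = 13 * 13 = 169 — holds.
[6] 21 mod 5 = 1 — holds.
[7] X = 2 is outside [-6, 0] — fails.
[8] 3X - 2Y = 3(2) - 2(22) = -38 — holds.
[9] max(13, 10) = 13, not 10 — fails.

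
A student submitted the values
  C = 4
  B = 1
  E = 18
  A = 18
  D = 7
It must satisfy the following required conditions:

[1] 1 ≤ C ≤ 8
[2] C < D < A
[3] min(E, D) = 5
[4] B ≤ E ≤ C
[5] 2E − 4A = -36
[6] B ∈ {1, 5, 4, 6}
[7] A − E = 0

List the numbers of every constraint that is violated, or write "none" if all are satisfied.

[1] C = 4 lies in [1, 8] — OK.
[2] values 4 < 7 < 18 — OK.
[3] min(18, 7) = 7, not 5 — violated.
[4] values 1, 18, 4; E = 18 is not ≤ C = 4 — violated.
[5] 2E − 4A = 2(18) − 4(18) = -36 — OK.
[6] B = 1 is in {1, 5, 4, 6} — OK.
[7] A − E = 18 − 18 = 0 — OK.

Constraints 3 and 4 are violated.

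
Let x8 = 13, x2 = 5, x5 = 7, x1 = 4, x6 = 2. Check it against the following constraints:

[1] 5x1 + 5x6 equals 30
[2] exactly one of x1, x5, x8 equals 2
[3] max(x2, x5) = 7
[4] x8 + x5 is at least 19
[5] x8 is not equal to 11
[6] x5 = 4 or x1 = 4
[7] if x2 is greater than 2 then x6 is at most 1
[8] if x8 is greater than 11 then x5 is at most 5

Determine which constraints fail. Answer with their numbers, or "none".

Constraints 2, 7, 8 are violated.

[1] 5x1 + 5x6 = 5(4) + 5(2) = 30 — OK.
[2] x1=4, x5=7, x8=13; 0 of them equal 2, not exactly one — violated.
[3] max(5, 7) = 7 — OK.
[4] x8 + x5 = 13 + 7 = 20; 20 ≥ 19 — OK.
[5] x8 = 13, and 13 ≠ 11 — OK.
[6] x5 = 7 ≠ 4, but x1 = 4 = 4 (second disjunct) — OK.
[7] x2 = 5 > 2, so we need x6 ≤ 1; but x6 = 2 > 1 — violated.
[8] x8 = 13 > 11, so we need x5 ≤ 5; but x5 = 7 > 5 — violated.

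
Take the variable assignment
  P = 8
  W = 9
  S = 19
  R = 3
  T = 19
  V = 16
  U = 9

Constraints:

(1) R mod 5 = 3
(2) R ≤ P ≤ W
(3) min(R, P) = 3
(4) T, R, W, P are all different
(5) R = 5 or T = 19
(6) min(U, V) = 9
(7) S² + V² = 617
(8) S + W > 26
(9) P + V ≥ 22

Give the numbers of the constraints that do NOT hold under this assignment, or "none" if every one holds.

(1) 3 mod 5 = 3  ✔
(2) values 3 ≤ 8 ≤ 9  ✔
(3) min(3, 8) = 3  ✔
(4) values 19, 3, 9, 8 are pairwise distinct  ✔
(5) R = 3 ≠ 5, but T = 19 = 19 (second disjunct)  ✔
(6) min(9, 16) = 9  ✔
(7) S² + V² = 19² + 16² = 361 + 256 = 617  ✔
(8) S + W = 19 + 9 = 28; 28 > 26  ✔
(9) P + V = 8 + 16 = 24; 24 ≥ 22  ✔

Yes — all constraints hold.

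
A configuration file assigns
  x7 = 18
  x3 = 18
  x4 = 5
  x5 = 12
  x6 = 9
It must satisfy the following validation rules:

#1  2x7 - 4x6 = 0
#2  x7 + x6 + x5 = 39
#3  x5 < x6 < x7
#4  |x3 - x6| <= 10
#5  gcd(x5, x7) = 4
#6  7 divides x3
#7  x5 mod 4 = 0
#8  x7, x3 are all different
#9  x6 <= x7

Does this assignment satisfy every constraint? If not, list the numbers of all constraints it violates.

Constraints 3, 5, 6, 8 do not hold.

#1 2x7 - 4x6 = 2(18) - 4(9) = 0  true
#2 x7 + x6 + x5 = 18 + 9 + 12 = 39  true
#3 values 12, 9, 18; x5 = 12 is not < x6 = 9  false
#4 |18 - 9| = 9; 9 ≤ 10  true
#5 gcd(12, 18) = 6, not 4  false
#6 18 = 7*2 + 4, so 7 does not divide 18  false
#7 12 mod 4 = 0  true
#8 x7 = x3 = 18, not all different  false
#9 x6 = 9, x7 = 18; 9 ≤ 18  true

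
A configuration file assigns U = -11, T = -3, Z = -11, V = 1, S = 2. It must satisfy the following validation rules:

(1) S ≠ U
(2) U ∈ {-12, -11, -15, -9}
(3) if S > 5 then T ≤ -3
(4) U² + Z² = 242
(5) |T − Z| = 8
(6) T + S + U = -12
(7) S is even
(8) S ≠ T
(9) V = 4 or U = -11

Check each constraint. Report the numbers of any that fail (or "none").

(1) S = 2, U = -11; distinct  holds
(2) U = -11 is in {-12, -11, -15, -9}  holds
(3) S = 2, not > 5; antecedent false, conditional vacuously true  holds
(4) U² + Z² = (-11)² + (-11)² = 121 + 121 = 242  holds
(5) |-3 − (-11)| = 8  holds
(6) T + S + U = -3 + 2 + (-11) = -12  holds
(7) S = 2 is even  holds
(8) S = 2, T = -3; distinct  holds
(9) V = 1 ≠ 4, but U = -11 = -11 (second disjunct)  holds

No violations.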